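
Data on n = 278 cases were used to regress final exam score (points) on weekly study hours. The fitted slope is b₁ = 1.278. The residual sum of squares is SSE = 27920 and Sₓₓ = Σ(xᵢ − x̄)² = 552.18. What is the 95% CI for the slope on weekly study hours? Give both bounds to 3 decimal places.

(0.435, 2.121)

MSE = SSE/(n − 2) = 27920/276 = 101.159.
SE(b₁) = √(MSE/Sₓₓ) = √(101.159/552.18) = 0.428019.
df = n − 2 = 276.
t* = t_{0.025, 276} = 1.968596.
Margin = t* × SE = 1.968596 × 0.428019 = 0.84260.
CI: 1.278 ± 0.84260 → (0.435, 2.121).
With 95% confidence, each one-unit increase in weekly study hours is associated with a change of between 0.435 and 2.121 points in final exam score.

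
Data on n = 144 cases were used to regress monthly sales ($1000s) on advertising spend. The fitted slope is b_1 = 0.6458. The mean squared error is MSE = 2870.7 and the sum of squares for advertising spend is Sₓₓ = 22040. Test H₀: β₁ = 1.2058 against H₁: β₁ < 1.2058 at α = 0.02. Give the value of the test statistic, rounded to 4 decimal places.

SE(b_1) = √(MSE/Sₓₓ) = √(2870.7/22040) = 0.360901.
t = (0.6458 − 1.2058) / 0.360901 = -1.5517.
df = n − 2 = 142.
One-sided p ≈ 0.0615, which is ≥ 0.02, so fail to reject H₀.
The data do not give significant evidence that the true slope on advertising spend is below 1.2058 $1000s per unit.

t = -1.5517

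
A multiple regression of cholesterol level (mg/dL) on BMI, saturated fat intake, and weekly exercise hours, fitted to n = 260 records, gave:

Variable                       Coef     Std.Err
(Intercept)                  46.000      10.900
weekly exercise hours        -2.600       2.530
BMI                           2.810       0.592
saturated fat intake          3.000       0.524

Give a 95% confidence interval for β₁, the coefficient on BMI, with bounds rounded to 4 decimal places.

(1.6442, 3.9758)

Read off: b = 2.810, SE = 0.592 for BMI.
df = n − k − 1 = 260 − 3 − 1 = 256.
t* = t_{0.025, 256} = 1.969274.
Margin = t* × SE = 1.969274 × 0.592 = 1.165810.
CI: 2.810 ± 1.165810 → (1.6442, 3.9758).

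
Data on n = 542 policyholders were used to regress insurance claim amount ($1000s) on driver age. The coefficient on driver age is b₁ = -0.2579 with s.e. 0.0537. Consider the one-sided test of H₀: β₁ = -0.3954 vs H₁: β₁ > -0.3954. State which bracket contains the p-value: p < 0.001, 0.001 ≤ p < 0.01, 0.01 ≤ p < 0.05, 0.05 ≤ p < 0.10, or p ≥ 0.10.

0.001 ≤ p < 0.01

t = (-0.2579 − (-0.3954)) / 0.0537 = 2.561.
df = n − 2 = 542 − 2 = 540.
One-sided p = P(T_{540} > t) ≈ 0.0054.
So 0.001 ≤ p < 0.01.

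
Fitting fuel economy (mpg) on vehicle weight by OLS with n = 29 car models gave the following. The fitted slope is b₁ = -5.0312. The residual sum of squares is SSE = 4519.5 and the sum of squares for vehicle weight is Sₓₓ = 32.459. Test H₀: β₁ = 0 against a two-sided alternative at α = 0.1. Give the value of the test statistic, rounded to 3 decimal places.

MSE = SSE/(n − 2) = 4519.5/27 = 167.389.
SE(b₁) = √(MSE/Sₓₓ) = √(167.389/32.459) = 2.27089.
t = -5.0312 / 2.27089 = -2.216.
df = n − 2 = 27.
Two-sided p ≈ 0.0353, which is < 0.1, so reject H₀.
There is evidence that vehicle weight is associated with fuel economy.

t = -2.216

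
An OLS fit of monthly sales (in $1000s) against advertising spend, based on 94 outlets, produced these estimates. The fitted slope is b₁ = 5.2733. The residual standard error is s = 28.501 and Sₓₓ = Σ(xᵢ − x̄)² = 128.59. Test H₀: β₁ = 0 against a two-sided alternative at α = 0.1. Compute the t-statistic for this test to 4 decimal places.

t = 2.0981

SE(b₁) = s/√Sₓₓ = 28.501/√128.59 = 2.51337.
t = 5.2733 / 2.51337 = 2.0981.
df = n − 2 = 92.
Two-sided p ≈ 0.0386, which is < 0.1, so reject H₀.
There is evidence that advertising spend is associated with monthly sales.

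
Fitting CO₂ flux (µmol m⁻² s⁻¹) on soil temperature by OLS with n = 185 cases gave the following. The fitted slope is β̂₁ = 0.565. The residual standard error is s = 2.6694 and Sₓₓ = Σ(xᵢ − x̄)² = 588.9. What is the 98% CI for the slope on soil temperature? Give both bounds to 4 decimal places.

(0.3068, 0.8232)

SE(β̂₁) = s/√Sₓₓ = 2.6694/√588.9 = 0.11.
df = n − 2 = 183.
t* = t_{0.01, 183} = 2.346897.
Margin = t* × SE = 2.346897 × 0.11 = 0.258159.
CI: 0.565 ± 0.258159 → (0.3068, 0.8232).
With 98% confidence, each one-unit increase in soil temperature is associated with a change of between 0.3068 and 0.8232 µmol m⁻² s⁻¹ in CO₂ flux.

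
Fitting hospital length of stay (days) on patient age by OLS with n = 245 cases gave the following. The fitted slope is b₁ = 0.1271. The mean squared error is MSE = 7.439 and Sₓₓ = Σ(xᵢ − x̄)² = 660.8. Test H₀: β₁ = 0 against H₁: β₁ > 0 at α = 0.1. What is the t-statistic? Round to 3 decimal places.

t = 1.198

SE(b₁) = √(MSE/Sₓₓ) = √(7.439/660.8) = 0.106102.
t = 0.1271 / 0.106102 = 1.198.
df = n − 2 = 243.
One-sided p ≈ 0.1161, which is ≥ 0.1, so fail to reject H₀.
The data do not give significant evidence that the true slope on patient age is positive.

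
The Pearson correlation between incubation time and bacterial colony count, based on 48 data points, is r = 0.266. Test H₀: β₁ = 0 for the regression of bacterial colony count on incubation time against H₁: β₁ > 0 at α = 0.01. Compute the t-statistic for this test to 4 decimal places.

t = 1.8715

t = r·√(n − 2)/√(1 − r²) = 0.266·√46/√0.929244 = 1.8715.
df = n − 2 = 46.
One-sided p ≈ 0.0338, which is ≥ 0.01, so fail to reject H₀.
The data do not give significant evidence of a linear association between incubation time and bacterial colony count.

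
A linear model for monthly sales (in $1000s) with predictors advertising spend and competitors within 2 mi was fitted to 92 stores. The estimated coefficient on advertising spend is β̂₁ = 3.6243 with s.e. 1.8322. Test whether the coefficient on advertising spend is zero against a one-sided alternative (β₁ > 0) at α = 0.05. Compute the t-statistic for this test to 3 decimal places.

t = 1.978

H₀: β₁ = 0 vs H₁: β₁ > 0.
t = (β̂₁ − β₁⁰)/SE = 3.6243 / 1.8322 = 1.978.
df = n − k − 1 = 92 − 2 − 1 = 89.
One-sided p ≈ 0.0255, which is < 0.05, so reject H₀.
There is evidence that the true slope on advertising spend is positive, holding the other predictors fixed.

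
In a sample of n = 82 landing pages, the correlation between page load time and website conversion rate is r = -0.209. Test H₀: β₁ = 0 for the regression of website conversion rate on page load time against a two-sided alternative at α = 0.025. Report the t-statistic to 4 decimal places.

t = -1.9116

t = r·√(n − 2)/√(1 − r²) = -0.209·√80/√0.956319 = -1.9116.
df = n − 2 = 80.
Two-sided p ≈ 0.0595, which is ≥ 0.025, so fail to reject H₀.
The data do not give significant evidence of a linear association between page load time and website conversion rate.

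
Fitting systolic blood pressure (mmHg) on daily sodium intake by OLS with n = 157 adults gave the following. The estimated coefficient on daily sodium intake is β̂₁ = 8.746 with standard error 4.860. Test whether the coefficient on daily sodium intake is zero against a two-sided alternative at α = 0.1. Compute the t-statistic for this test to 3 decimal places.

t = 1.800

H₀: β₁ = 0 vs H₁: β₁ ≠ 0.
t = (β̂₁ − β₁⁰)/SE = 8.746 / 4.860 = 1.800.
df = n − 2 = 157 − 2 = 155.
Two-sided p ≈ 0.0739, which is < 0.1, so reject H₀.
There is evidence that daily sodium intake is associated with systolic blood pressure.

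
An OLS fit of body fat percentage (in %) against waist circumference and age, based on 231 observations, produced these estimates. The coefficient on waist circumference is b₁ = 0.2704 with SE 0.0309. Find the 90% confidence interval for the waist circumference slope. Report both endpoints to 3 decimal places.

df = n − k − 1 = 231 − 2 − 1 = 228.
t* = t_{0.05, 228} = 1.651564.
Margin = t* × SE = 1.651564 × 0.0309 = 0.05103.
CI: 0.2704 ± 0.05103 → (0.219, 0.321).
With 90% confidence, each one-unit increase in waist circumference is associated with a change of between 0.219 and 0.321 % in body fat percentage, holding the other predictors fixed.

(0.219, 0.321)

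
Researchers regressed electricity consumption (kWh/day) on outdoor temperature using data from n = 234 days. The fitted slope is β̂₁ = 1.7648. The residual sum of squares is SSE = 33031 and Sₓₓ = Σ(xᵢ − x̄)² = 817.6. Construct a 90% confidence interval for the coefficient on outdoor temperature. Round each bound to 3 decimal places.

MSE = SSE/(n − 2) = 33031/232 = 142.375.
SE(β̂₁) = √(MSE/Sₓₓ) = √(142.375/817.6) = 0.417298.
df = n − 2 = 232.
t* = t_{0.05, 232} = 1.651448.
Margin = t* × SE = 1.651448 × 0.417298 = 0.68915.
CI: 1.7648 ± 0.68915 → (1.076, 2.454).
With 90% confidence, each one-unit increase in outdoor temperature is associated with a change of between 1.076 and 2.454 kWh/day in electricity consumption.

(1.076, 2.454)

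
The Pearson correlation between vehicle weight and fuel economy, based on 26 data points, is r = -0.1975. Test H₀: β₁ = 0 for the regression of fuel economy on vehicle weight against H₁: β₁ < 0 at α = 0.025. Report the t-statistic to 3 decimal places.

t = r·√(n − 2)/√(1 − r²) = -0.1975·√24/√0.960994 = -0.987.
df = n − 2 = 24.
One-sided p ≈ 0.1667, which is ≥ 0.025, so fail to reject H₀.
The data do not give significant evidence of a linear association between vehicle weight and fuel economy.

t = -0.987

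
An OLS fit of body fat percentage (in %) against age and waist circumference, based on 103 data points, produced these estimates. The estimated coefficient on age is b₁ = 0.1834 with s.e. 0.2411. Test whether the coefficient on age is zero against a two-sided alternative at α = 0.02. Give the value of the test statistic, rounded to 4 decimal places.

t = 0.7607

H₀: β₁ = 0 vs H₁: β₁ ≠ 0.
t = (b₁ − β₁⁰)/SE = 0.1834 / 0.2411 = 0.7607.
df = n − k − 1 = 103 − 2 − 1 = 100.
Two-sided p ≈ 0.4486, which is ≥ 0.02, so fail to reject H₀.
The data do not give significant evidence of an association between age and body fat percentage, after adjusting for the other predictors.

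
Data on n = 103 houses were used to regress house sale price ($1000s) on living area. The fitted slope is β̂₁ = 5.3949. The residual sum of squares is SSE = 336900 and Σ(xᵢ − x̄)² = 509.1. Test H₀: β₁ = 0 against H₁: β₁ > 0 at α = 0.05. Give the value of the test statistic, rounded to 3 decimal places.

MSE = SSE/(n − 2) = 336900/101 = 3335.64.
SE(β̂₁) = √(MSE/Sₓₓ) = √(3335.64/509.1) = 2.5597.
t = 5.3949 / 2.5597 = 2.108.
df = n − 2 = 101.
One-sided p ≈ 0.0188, which is < 0.05, so reject H₀.
There is evidence that the true slope on living area is positive.

t = 2.108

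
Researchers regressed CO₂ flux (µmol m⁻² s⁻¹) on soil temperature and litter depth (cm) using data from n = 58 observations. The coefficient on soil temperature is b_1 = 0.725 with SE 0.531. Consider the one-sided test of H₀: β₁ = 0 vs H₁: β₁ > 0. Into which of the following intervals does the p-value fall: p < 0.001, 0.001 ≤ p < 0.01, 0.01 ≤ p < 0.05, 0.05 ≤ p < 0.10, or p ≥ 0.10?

0.05 ≤ p < 0.10

t = 0.725 / 0.531 = 1.365.
df = n − k − 1 = 58 − 2 − 1 = 55.
One-sided p = P(T_{55} > t) ≈ 0.0889.
So 0.05 ≤ p < 0.10.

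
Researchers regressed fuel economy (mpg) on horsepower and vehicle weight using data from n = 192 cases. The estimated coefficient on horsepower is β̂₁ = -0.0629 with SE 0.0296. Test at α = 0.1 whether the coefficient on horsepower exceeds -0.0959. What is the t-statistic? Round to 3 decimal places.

H₀: β₁ = -0.0959 vs H₁: β₁ > -0.0959.
t = (β̂₁ − β₁⁰)/SE = (-0.0629 − (-0.0959)) / 0.0296 = 1.115.
df = n − k − 1 = 192 − 2 − 1 = 189.
One-sided p ≈ 0.1332, which is ≥ 0.1, so fail to reject H₀.
The data do not give significant evidence that the true slope on horsepower exceeds -0.0959 mpg per unit, holding the other predictors fixed.

t = 1.115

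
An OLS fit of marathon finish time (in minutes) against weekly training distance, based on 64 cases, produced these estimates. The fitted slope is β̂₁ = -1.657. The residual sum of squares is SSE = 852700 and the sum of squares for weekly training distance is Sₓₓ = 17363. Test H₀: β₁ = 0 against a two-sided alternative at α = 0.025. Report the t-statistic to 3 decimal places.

t = -1.862

MSE = SSE/(n − 2) = 852700/62 = 13753.2.
SE(β̂₁) = √(MSE/Sₓₓ) = √(13753.2/17363) = 0.89.
t = -1.657 / 0.89 = -1.862.
df = n − 2 = 62.
Two-sided p ≈ 0.0674, which is ≥ 0.025, so fail to reject H₀.
The data do not give significant evidence of an association between weekly training distance and marathon finish time.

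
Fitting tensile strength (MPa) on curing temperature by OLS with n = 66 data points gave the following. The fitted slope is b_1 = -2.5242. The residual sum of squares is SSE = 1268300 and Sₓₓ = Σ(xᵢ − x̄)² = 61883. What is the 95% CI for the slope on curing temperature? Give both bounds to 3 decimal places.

MSE = SSE/(n − 2) = 1268300/64 = 19817.2.
SE(b_1) = √(MSE/Sₓₓ) = √(19817.2/61883) = 0.565894.
df = n − 2 = 64.
t* = t_{0.025, 64} = 1.99773.
Margin = t* × SE = 1.99773 × 0.565894 = 1.13050.
CI: -2.5242 ± 1.13050 → (-3.655, -1.394).
With 95% confidence, each one-unit increase in curing temperature is associated with a change of between -3.655 and -1.394 MPa in tensile strength.

(-3.655, -1.394)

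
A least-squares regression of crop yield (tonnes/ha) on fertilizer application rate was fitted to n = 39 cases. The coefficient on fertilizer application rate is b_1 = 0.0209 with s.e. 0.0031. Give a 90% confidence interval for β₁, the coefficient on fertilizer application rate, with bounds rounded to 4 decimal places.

df = n − 2 = 39 − 2 = 37.
t* = t_{0.05, 37} = 1.687094.
Margin = t* × SE = 1.687094 × 0.0031 = 0.005230.
CI: 0.0209 ± 0.005230 → (0.0157, 0.0261).
With 90% confidence, each one-unit increase in fertilizer application rate is associated with a change of between 0.0157 and 0.0261 tonnes/ha in crop yield.

(0.0157, 0.0261)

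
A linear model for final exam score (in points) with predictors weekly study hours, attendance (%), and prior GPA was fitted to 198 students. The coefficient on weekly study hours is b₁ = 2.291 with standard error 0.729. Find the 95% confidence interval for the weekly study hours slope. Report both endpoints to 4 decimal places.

(0.8532, 3.7288)

df = n − k − 1 = 198 − 3 − 1 = 194.
t* = t_{0.025, 194} = 1.972268.
Margin = t* × SE = 1.972268 × 0.729 = 1.437783.
CI: 2.291 ± 1.437783 → (0.8532, 3.7288).
With 95% confidence, each one-unit increase in weekly study hours is associated with a change of between 0.8532 and 3.7288 points in final exam score, holding the other predictors fixed.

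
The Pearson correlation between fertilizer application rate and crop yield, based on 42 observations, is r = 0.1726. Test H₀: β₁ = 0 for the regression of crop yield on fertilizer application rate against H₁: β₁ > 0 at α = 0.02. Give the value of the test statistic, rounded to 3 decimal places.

t = r·√(n − 2)/√(1 − r²) = 0.1726·√40/√0.970209 = 1.108.
df = n − 2 = 40.
One-sided p ≈ 0.1372, which is ≥ 0.02, so fail to reject H₀.
The data do not give significant evidence of a linear association between fertilizer application rate and crop yield.

t = 1.108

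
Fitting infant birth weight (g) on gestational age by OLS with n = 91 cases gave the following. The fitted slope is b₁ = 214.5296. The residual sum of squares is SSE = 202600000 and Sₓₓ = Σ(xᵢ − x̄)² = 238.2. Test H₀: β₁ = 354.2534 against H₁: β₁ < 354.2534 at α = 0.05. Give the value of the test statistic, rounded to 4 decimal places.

t = -1.4293

MSE = SSE/(n − 2) = 202600000/89 = 2.2764e+06.
SE(b₁) = √(MSE/Sₓₓ) = √(2.2764e+06/238.2) = 97.7583.
t = (214.5296 − 354.2534) / 97.7583 = -1.4293.
df = n − 2 = 89.
One-sided p ≈ 0.0782, which is ≥ 0.05, so fail to reject H₀.
The data do not give significant evidence that the true slope on gestational age is below 354.2534 g per unit.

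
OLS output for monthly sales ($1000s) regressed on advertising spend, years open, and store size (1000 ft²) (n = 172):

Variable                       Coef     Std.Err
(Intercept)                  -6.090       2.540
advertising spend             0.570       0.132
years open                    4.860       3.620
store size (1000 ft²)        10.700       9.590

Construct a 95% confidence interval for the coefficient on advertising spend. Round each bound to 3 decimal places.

(0.309, 0.831)

Read off: b = 0.570, SE = 0.132 for advertising spend.
df = n − k − 1 = 172 − 3 − 1 = 168.
t* = t_{0.025, 168} = 1.974185.
Margin = t* × SE = 1.974185 × 0.132 = 0.26059.
CI: 0.570 ± 0.26059 → (0.309, 0.831).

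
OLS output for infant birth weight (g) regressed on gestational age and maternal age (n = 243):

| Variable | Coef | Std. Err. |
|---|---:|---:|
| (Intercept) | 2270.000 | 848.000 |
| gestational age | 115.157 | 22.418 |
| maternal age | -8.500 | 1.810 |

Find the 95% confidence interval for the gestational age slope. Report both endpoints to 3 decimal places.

Read off: b = 115.157, SE = 22.418 for gestational age.
df = n − k − 1 = 243 − 2 − 1 = 240.
t* = t_{0.025, 240} = 1.969898.
Margin = t* × SE = 1.969898 × 22.418 = 44.16117.
CI: 115.157 ± 44.16117 → (70.996, 159.318).

(70.996, 159.318)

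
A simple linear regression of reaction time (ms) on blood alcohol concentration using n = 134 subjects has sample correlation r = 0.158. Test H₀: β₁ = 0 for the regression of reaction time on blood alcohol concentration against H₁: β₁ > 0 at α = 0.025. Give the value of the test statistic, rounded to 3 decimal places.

t = 1.838

t = r·√(n − 2)/√(1 − r²) = 0.158·√132/√0.975036 = 1.838.
df = n − 2 = 132.
One-sided p ≈ 0.0341, which is ≥ 0.025, so fail to reject H₀.
The data do not give significant evidence of a linear association between blood alcohol concentration and reaction time.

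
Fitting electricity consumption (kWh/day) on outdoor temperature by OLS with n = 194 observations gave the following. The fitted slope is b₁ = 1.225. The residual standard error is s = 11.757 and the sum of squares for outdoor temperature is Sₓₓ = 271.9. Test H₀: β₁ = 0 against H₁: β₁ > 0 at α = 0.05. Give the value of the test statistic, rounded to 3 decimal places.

t = 1.718

SE(b₁) = s/√Sₓₓ = 11.757/√271.9 = 0.713004.
t = 1.225 / 0.713004 = 1.718.
df = n − 2 = 192.
One-sided p ≈ 0.0437, which is < 0.05, so reject H₀.
There is evidence that the true slope on outdoor temperature is positive.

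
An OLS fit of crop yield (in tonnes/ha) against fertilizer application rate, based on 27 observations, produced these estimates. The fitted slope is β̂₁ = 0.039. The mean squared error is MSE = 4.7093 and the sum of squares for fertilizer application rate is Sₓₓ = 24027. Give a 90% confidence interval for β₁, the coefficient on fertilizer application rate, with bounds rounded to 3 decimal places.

SE(β̂₁) = √(MSE/Sₓₓ) = √(4.7093/24027) = 0.014.
df = n − 2 = 25.
t* = t_{0.05, 25} = 1.708141.
Margin = t* × SE = 1.708141 × 0.014 = 0.02391.
CI: 0.039 ± 0.02391 → (0.015, 0.063).
With 90% confidence, each one-unit increase in fertilizer application rate is associated with a change of between 0.015 and 0.063 tonnes/ha in crop yield.

(0.015, 0.063)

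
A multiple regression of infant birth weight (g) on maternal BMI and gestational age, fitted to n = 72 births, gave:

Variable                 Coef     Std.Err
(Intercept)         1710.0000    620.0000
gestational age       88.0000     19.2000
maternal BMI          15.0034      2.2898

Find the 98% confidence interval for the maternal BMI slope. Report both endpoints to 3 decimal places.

(9.550, 20.457)

Read off: b = 15.0034, SE = 2.2898 for maternal BMI.
df = n − k − 1 = 72 − 2 − 1 = 69.
t* = t_{0.01, 69} = 2.381615.
Margin = t* × SE = 2.381615 × 2.2898 = 5.45342.
CI: 15.0034 ± 5.45342 → (9.550, 20.457).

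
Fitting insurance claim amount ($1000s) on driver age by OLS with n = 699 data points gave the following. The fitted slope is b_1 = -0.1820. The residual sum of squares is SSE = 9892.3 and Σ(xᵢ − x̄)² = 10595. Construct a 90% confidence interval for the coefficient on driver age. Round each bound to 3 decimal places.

MSE = SSE/(n − 2) = 9892.3/697 = 14.1927.
SE(b_1) = √(MSE/Sₓₓ) = √(14.1927/10595) = 0.0366001.
df = n − 2 = 697.
t* = t_{0.05, 697} = 1.647043.
Margin = t* × SE = 1.647043 × 0.0366001 = 0.06028.
CI: -0.1820 ± 0.06028 → (-0.242, -0.122).
With 90% confidence, each one-unit increase in driver age is associated with a change of between -0.242 and -0.122 $1000s in insurance claim amount.

(-0.242, -0.122)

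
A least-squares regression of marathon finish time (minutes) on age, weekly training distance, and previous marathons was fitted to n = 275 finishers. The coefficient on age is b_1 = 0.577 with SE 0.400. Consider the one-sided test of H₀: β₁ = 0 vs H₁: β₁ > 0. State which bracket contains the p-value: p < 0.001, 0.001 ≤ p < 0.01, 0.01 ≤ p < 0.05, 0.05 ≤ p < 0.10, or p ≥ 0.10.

0.05 ≤ p < 0.10

t = 0.577 / 0.400 = 1.442.
df = n − k − 1 = 275 − 3 − 1 = 271.
One-sided p = P(T_{271} > t) ≈ 0.0752.
So 0.05 ≤ p < 0.10.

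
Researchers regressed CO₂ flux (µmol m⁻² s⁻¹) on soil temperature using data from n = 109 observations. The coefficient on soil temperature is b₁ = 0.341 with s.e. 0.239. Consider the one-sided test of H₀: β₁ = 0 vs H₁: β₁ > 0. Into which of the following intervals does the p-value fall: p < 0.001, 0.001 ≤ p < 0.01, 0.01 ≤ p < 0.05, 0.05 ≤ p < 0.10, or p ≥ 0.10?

t = 0.341 / 0.239 = 1.427.
df = n − 2 = 109 − 2 = 107.
One-sided p = P(T_{107} > t) ≈ 0.0783.
So 0.05 ≤ p < 0.10.

0.05 ≤ p < 0.10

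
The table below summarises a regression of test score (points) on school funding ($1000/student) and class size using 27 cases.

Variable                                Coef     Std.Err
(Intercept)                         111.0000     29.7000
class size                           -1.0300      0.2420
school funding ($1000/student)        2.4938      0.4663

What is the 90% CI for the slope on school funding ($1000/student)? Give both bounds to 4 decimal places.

Read off: b = 2.4938, SE = 0.4663 for school funding ($1000/student).
df = n − k − 1 = 27 − 2 − 1 = 24.
t* = t_{0.05, 24} = 1.710882.
Margin = t* × SE = 1.710882 × 0.4663 = 0.797784.
CI: 2.4938 ± 0.797784 → (1.6960, 3.2916).

(1.6960, 3.2916)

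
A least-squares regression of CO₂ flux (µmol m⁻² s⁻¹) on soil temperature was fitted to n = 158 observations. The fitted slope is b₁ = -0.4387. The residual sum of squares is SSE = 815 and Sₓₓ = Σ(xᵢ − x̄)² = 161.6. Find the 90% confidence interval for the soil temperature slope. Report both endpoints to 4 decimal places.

(-0.7362, -0.1412)

MSE = SSE/(n − 2) = 815/156 = 5.22436.
SE(b₁) = √(MSE/Sₓₓ) = √(5.22436/161.6) = 0.179803.
df = n − 2 = 156.
t* = t_{0.05, 156} = 1.65468.
Margin = t* × SE = 1.65468 × 0.179803 = 0.297516.
CI: -0.4387 ± 0.297516 → (-0.7362, -0.1412).
With 90% confidence, each one-unit increase in soil temperature is associated with a change of between -0.7362 and -0.1412 µmol m⁻² s⁻¹ in CO₂ flux.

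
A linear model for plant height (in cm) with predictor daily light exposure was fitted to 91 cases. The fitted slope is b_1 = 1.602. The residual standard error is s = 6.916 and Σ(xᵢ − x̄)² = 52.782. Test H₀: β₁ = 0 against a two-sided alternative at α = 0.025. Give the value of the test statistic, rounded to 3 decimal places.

t = 1.683

SE(b_1) = s/√Sₓₓ = 6.916/√52.782 = 0.951945.
t = 1.602 / 0.951945 = 1.683.
df = n − 2 = 89.
Two-sided p ≈ 0.0959, which is ≥ 0.025, so fail to reject H₀.
The data do not give significant evidence of an association between daily light exposure and plant height.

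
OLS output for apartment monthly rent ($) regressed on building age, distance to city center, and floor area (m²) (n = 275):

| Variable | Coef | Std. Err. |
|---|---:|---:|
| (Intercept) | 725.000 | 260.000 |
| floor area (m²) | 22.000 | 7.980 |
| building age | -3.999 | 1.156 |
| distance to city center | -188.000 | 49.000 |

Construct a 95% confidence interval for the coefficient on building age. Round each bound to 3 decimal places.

Read off: b = -3.999, SE = 1.156 for building age.
df = n − k − 1 = 275 − 3 − 1 = 271.
t* = t_{0.025, 271} = 1.968756.
Margin = t* × SE = 1.968756 × 1.156 = 2.27588.
CI: -3.999 ± 2.27588 → (-6.275, -1.723).

(-6.275, -1.723)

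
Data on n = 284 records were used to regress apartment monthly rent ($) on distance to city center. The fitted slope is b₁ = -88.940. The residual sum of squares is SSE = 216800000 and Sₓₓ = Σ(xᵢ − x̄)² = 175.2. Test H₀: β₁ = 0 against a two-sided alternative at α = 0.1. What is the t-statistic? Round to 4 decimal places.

MSE = SSE/(n − 2) = 216800000/282 = 768794.
SE(b₁) = √(MSE/Sₓₓ) = √(768794/175.2) = 66.2427.
t = -88.940 / 66.2427 = -1.3426.
df = n − 2 = 282.
Two-sided p ≈ 0.1805, which is ≥ 0.1, so fail to reject H₀.
The data do not give significant evidence of an association between distance to city center and apartment monthly rent.

t = -1.3426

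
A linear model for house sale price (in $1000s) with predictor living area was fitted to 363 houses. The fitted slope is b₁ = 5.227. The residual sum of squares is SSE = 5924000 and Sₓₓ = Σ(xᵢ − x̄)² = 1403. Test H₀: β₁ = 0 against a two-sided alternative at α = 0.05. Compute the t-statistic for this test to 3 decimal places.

MSE = SSE/(n − 2) = 5924000/361 = 16410.
SE(b₁) = √(MSE/Sₓₓ) = √(16410/1403) = 3.41999.
t = 5.227 / 3.41999 = 1.528.
df = n − 2 = 361.
Two-sided p ≈ 0.1273, which is ≥ 0.05, so fail to reject H₀.
The data do not give significant evidence of an association between living area and house sale price.

t = 1.528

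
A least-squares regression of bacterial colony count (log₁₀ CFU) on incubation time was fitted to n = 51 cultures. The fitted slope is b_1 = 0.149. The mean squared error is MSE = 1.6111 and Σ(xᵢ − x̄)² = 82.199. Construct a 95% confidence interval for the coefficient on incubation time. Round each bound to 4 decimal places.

SE(b_1) = √(MSE/Sₓₓ) = √(1.6111/82.199) = 0.14.
df = n − 2 = 49.
t* = t_{0.025, 49} = 2.009575.
Margin = t* × SE = 2.009575 × 0.14 = 0.281340.
CI: 0.149 ± 0.281340 → (-0.1323, 0.4303).
With 95% confidence, each one-unit increase in incubation time is associated with a change of between -0.1323 and 0.4303 log₁₀ CFU in bacterial colony count.

(-0.1323, 0.4303)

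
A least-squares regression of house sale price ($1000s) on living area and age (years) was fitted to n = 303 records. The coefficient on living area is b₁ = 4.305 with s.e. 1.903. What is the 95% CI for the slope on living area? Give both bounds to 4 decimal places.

(0.5601, 8.0499)

df = n − k − 1 = 303 − 2 − 1 = 300.
t* = t_{0.025, 300} = 1.967903.
Margin = t* × SE = 1.967903 × 1.903 = 3.744919.
CI: 4.305 ± 3.744919 → (0.5601, 8.0499).
With 95% confidence, each one-unit increase in living area is associated with a change of between 0.5601 and 8.0499 $1000s in house sale price, holding the other predictors fixed.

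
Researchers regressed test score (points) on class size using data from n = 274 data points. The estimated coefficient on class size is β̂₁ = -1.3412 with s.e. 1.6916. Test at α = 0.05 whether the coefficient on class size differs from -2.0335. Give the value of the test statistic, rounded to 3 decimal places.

H₀: β₁ = -2.0335 vs H₁: β₁ ≠ -2.0335.
t = (β̂₁ − β₁⁰)/SE = (-1.3412 − (-2.0335)) / 1.6916 = 0.409.
df = n − 2 = 274 − 2 = 272.
Two-sided p ≈ 0.6827, which is ≥ 0.05, so fail to reject H₀.
The data are consistent with a true slope of -2.0335 points per unit of class size.

t = 0.409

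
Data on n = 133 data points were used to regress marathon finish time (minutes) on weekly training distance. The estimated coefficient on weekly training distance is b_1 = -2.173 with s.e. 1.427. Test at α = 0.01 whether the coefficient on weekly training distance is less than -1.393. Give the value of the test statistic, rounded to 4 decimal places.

H₀: β₁ = -1.393 vs H₁: β₁ < -1.393.
t = (b_1 − β₁⁰)/SE = (-2.173 − (-1.393)) / 1.427 = -0.5466.
df = n − 2 = 133 − 2 = 131.
One-sided p ≈ 0.2928, which is ≥ 0.01, so fail to reject H₀.
The data do not give significant evidence that the true slope on weekly training distance is below -1.393 minutes per unit.

t = -0.5466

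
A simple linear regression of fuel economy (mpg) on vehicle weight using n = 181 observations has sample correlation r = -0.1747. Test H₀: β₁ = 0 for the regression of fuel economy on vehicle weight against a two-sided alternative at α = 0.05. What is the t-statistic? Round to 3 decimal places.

t = -2.374

t = r·√(n − 2)/√(1 − r²) = -0.1747·√179/√0.96948 = -2.374.
df = n − 2 = 179.
Two-sided p ≈ 0.0187, which is < 0.05, so reject H₀.
There is evidence of a linear association between vehicle weight and fuel economy.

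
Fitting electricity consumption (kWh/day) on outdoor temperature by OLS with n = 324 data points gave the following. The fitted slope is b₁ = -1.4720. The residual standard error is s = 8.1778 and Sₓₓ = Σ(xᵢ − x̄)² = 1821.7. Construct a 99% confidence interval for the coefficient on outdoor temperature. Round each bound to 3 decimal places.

(-1.968, -0.976)

SE(b₁) = s/√Sₓₓ = 8.1778/√1821.7 = 0.191601.
df = n − 2 = 322.
t* = t_{0.005, 322} = 2.591184.
Margin = t* × SE = 2.591184 × 0.191601 = 0.49647.
CI: -1.4720 ± 0.49647 → (-1.968, -0.976).
With 99% confidence, each one-unit increase in outdoor temperature is associated with a change of between -1.968 and -0.976 kWh/day in electricity consumption.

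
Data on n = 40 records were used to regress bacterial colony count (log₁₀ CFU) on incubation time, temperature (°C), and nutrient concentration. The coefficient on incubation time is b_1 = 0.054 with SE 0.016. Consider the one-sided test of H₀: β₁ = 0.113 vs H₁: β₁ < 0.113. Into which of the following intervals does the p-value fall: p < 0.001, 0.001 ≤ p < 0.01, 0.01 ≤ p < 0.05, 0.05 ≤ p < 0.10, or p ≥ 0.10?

t = (0.054 − 0.113) / 0.016 = -3.688.
df = n − k − 1 = 40 − 3 − 1 = 36.
One-sided p = P(T_{36} < t) ≈ 0.0004.
So p < 0.001.

p < 0.001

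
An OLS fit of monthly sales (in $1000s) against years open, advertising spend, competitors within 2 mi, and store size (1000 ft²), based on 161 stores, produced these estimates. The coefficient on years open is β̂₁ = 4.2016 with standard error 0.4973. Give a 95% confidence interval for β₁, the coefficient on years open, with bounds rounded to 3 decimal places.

(3.219, 5.184)

df = n − k − 1 = 161 − 4 − 1 = 156.
t* = t_{0.025, 156} = 1.975288.
Margin = t* × SE = 1.975288 × 0.4973 = 0.98231.
CI: 4.2016 ± 0.98231 → (3.219, 5.184).
With 95% confidence, each one-unit increase in years open is associated with a change of between 3.219 and 5.184 $1000s in monthly sales, holding the other predictors fixed.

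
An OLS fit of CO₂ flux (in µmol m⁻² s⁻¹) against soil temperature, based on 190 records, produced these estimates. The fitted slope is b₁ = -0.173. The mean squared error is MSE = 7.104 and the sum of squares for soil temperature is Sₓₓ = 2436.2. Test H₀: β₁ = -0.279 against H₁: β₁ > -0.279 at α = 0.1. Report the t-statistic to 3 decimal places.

t = 1.963

SE(b₁) = √(MSE/Sₓₓ) = √(7.104/2436.2) = 0.0540002.
t = (-0.173 − (-0.279)) / 0.0540002 = 1.963.
df = n − 2 = 188.
One-sided p ≈ 0.0256, which is < 0.1, so reject H₀.
There is evidence that the true slope on soil temperature exceeds -0.279 µmol m⁻² s⁻¹ per unit.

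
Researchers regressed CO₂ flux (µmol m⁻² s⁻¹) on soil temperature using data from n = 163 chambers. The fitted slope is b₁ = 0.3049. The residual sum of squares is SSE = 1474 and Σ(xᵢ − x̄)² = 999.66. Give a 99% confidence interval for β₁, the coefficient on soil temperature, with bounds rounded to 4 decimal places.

MSE = SSE/(n − 2) = 1474/161 = 9.15528.
SE(b₁) = √(MSE/Sₓₓ) = √(9.15528/999.66) = 0.0956995.
df = n − 2 = 161.
t* = t_{0.005, 161} = 2.606711.
Margin = t* × SE = 2.606711 × 0.0956995 = 0.249461.
CI: 0.3049 ± 0.249461 → (0.0554, 0.5544).
With 99% confidence, each one-unit increase in soil temperature is associated with a change of between 0.0554 and 0.5544 µmol m⁻² s⁻¹ in CO₂ flux.

(0.0554, 0.5544)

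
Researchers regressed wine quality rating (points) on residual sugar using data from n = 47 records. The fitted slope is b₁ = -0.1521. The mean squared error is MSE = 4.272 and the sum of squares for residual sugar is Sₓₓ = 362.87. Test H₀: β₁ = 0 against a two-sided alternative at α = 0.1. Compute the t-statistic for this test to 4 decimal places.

t = -1.4018

SE(b₁) = √(MSE/Sₓₓ) = √(4.272/362.87) = 0.108503.
t = -0.1521 / 0.108503 = -1.4018.
df = n − 2 = 45.
Two-sided p ≈ 0.1678, which is ≥ 0.1, so fail to reject H₀.
The data do not give significant evidence of an association between residual sugar and wine quality rating.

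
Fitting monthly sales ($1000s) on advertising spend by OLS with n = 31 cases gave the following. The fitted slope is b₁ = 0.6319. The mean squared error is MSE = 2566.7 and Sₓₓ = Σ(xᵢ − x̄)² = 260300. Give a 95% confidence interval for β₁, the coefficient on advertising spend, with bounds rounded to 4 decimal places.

SE(b₁) = √(MSE/Sₓₓ) = √(2566.7/260300) = 0.0993003.
df = n − 2 = 29.
t* = t_{0.025, 29} = 2.04523.
Margin = t* × SE = 2.04523 × 0.0993003 = 0.203092.
CI: 0.6319 ± 0.203092 → (0.4288, 0.8350).
With 95% confidence, each one-unit increase in advertising spend is associated with a change of between 0.4288 and 0.8350 $1000s in monthly sales.

(0.4288, 0.8350)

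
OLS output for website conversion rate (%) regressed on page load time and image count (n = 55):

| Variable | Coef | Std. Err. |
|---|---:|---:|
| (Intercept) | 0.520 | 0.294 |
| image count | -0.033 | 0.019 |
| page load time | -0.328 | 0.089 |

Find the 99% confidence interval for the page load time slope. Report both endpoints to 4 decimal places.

(-0.5660, -0.0900)

Read off: b = -0.328, SE = 0.089 for page load time.
df = n − k − 1 = 55 − 2 − 1 = 52.
t* = t_{0.005, 52} = 2.673734.
Margin = t* × SE = 2.673734 × 0.089 = 0.237962.
CI: -0.328 ± 0.237962 → (-0.5660, -0.0900).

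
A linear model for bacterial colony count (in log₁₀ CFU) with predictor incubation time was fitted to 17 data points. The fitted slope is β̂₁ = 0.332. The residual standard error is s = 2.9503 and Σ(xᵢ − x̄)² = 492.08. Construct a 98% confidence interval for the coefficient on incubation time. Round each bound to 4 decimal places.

(-0.0141, 0.6781)

SE(β̂₁) = s/√Sₓₓ = 2.9503/√492.08 = 0.132999.
df = n − 2 = 15.
t* = t_{0.01, 15} = 2.60248.
Margin = t* × SE = 2.60248 × 0.132999 = 0.346127.
CI: 0.332 ± 0.346127 → (-0.0141, 0.6781).
With 98% confidence, each one-unit increase in incubation time is associated with a change of between -0.0141 and 0.6781 log₁₀ CFU in bacterial colony count.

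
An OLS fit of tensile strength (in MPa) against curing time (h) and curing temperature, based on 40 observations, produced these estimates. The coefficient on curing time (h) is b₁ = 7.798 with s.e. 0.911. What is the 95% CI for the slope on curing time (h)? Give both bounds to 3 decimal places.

(5.952, 9.644)

df = n − k − 1 = 40 − 2 − 1 = 37.
t* = t_{0.025, 37} = 2.026192.
Margin = t* × SE = 2.026192 × 0.911 = 1.84586.
CI: 7.798 ± 1.84586 → (5.952, 9.644).
With 95% confidence, each one-unit increase in curing time (h) is associated with a change of between 5.952 and 9.644 MPa in tensile strength, holding the other predictors fixed.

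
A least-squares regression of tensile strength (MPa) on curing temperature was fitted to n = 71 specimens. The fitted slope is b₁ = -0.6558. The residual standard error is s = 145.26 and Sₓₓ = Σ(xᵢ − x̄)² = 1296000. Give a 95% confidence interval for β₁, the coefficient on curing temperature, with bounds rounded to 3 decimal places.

SE(b₁) = s/√Sₓₓ = 145.26/√1296000 = 0.127598.
df = n − 2 = 69.
t* = t_{0.025, 69} = 1.994945.
Margin = t* × SE = 1.994945 × 0.127598 = 0.25455.
CI: -0.6558 ± 0.25455 → (-0.910, -0.401).
With 95% confidence, each one-unit increase in curing temperature is associated with a change of between -0.910 and -0.401 MPa in tensile strength.

(-0.910, -0.401)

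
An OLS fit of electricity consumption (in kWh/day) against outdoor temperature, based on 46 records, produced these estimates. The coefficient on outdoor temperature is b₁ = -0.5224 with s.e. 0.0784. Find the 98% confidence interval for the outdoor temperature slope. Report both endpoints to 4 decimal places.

df = n − 2 = 46 − 2 = 44.
t* = t_{0.01, 44} = 2.414134.
Margin = t* × SE = 2.414134 × 0.0784 = 0.189268.
CI: -0.5224 ± 0.189268 → (-0.7117, -0.3331).
With 98% confidence, each one-unit increase in outdoor temperature is associated with a change of between -0.7117 and -0.3331 kWh/day in electricity consumption.

(-0.7117, -0.3331)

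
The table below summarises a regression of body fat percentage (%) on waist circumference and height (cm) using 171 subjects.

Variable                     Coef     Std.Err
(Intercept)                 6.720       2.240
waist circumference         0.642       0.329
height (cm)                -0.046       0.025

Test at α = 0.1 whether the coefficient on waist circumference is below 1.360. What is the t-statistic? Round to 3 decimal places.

Read off: b = 0.642, SE = 0.329 for waist circumference.
H₀: β₁ = 1.360 vs H₁: β₁ < 1.360.
t = (0.642 − 1.360) / 0.329 = -2.182.
df = n − k − 1 = 171 − 2 − 1 = 168.
One-sided p ≈ 0.0152, which is < 0.1, so reject H₀.
There is evidence that the true slope on waist circumference is below 1.360 % per unit, holding the other predictors fixed.

t = -2.182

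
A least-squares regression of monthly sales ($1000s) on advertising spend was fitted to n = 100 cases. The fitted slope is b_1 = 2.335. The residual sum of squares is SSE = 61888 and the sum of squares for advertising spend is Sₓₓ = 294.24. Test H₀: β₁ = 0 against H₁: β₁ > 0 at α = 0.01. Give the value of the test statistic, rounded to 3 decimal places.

MSE = SSE/(n − 2) = 61888/98 = 631.51.
SE(b_1) = √(MSE/Sₓₓ) = √(631.51/294.24) = 1.46501.
t = 2.335 / 1.46501 = 1.594.
df = n − 2 = 98.
One-sided p ≈ 0.0571, which is ≥ 0.01, so fail to reject H₀.
The data do not give significant evidence that the true slope on advertising spend is positive.

t = 1.594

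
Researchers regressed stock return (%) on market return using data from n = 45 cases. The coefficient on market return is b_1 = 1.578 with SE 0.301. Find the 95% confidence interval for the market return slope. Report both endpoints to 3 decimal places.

(0.971, 2.185)

df = n − 2 = 45 − 2 = 43.
t* = t_{0.025, 43} = 2.016692.
Margin = t* × SE = 2.016692 × 0.301 = 0.60702.
CI: 1.578 ± 0.60702 → (0.971, 2.185).
With 95% confidence, each one-unit increase in market return is associated with a change of between 0.971 and 2.185 % in stock return.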